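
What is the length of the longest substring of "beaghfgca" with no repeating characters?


Input: "beaghfgca"
Sliding window (track last position of each char):
  Position 0 ('b'): window [0,0] length 1 -- new best
  Position 1 ('e'): window [0,1] length 2 -- new best
  Position 2 ('a'): window [0,2] length 3 -- new best
  Position 3 ('g'): window [0,3] length 4 -- new best
  Position 4 ('h'): window [0,4] length 5 -- new best
  Position 5 ('f'): window [0,5] length 6 -- new best
  Position 6 ('g'): repeat (last at 3), move window start to 4
  Position 6 ('g'): window [4,6] length 3
  Position 7 ('c'): window [4,7] length 4
  Position 8 ('a'): window [4,8] length 5
Longest substring with no repeats: "beaghf" with length 6

6


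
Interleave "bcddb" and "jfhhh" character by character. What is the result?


Interleaving "bcddb" and "jfhhh":
  Position 0: 'b' from first, 'j' from second => "bj"
  Position 1: 'c' from first, 'f' from second => "cf"
  Position 2: 'd' from first, 'h' from second => "dh"
  Position 3: 'd' from first, 'h' from second => "dh"
  Position 4: 'b' from first, 'h' from second => "bh"
Result: bjcfdhdhbh

bjcfdhdhbh


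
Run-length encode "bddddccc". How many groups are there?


Input: bddddccc
Scanning for consecutive runs:
  Group 1: 'b' x 1 (positions 0-0)
  Group 2: 'd' x 4 (positions 1-4)
  Group 3: 'c' x 3 (positions 5-7)
Total groups: 3

3


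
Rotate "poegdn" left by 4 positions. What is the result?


Input: "poegdn", rotate left by 4
First 4 characters: "poeg"
Remaining characters: "dn"
Concatenate remaining + first: "dn" + "poeg" = "dnpoeg"

dnpoeg


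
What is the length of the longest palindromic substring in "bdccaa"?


Input: "bdccaa"
Checking substrings for palindromes:
  [2:4] "cc" (len 2) => palindrome
  [4:6] "aa" (len 2) => palindrome
Longest palindromic substring: "cc" with length 2

2


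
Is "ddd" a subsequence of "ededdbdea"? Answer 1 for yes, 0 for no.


Check if "ddd" is a subsequence of "ededdbdea"
Greedy scan:
  Position 0 ('e'): no match needed
  Position 1 ('d'): matches sub[0] = 'd'
  Position 2 ('e'): no match needed
  Position 3 ('d'): matches sub[1] = 'd'
  Position 4 ('d'): matches sub[2] = 'd'
  Position 5 ('b'): no match needed
  Position 6 ('d'): no match needed
  Position 7 ('e'): no match needed
  Position 8 ('a'): no match needed
All 3 characters matched => is a subsequence

1


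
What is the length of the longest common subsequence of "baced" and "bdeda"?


LCS of "baced" and "bdeda"
DP table:
           b    d    e    d    a
      0    0    0    0    0    0
  b   0    1    1    1    1    1
  a   0    1    1    1    1    2
  c   0    1    1    1    1    2
  e   0    1    1    2    2    2
  d   0    1    2    2    3    3
LCS length = dp[5][5] = 3

3


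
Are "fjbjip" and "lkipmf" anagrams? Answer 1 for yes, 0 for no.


Strings: "fjbjip", "lkipmf"
Sorted first:  bfijjp
Sorted second: fiklmp
Differ at position 0: 'b' vs 'f' => not anagrams

0


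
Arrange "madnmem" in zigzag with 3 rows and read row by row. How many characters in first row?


Zigzag "madnmem" into 3 rows:
Placing characters:
  'm' => row 0
  'a' => row 1
  'd' => row 2
  'n' => row 1
  'm' => row 0
  'e' => row 1
  'm' => row 2
Rows:
  Row 0: "mm"
  Row 1: "ane"
  Row 2: "dm"
First row length: 2

2


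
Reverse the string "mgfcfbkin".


Input: mgfcfbkin
Reading characters right to left:
  Position 8: 'n'
  Position 7: 'i'
  Position 6: 'k'
  Position 5: 'b'
  Position 4: 'f'
  Position 3: 'c'
  Position 2: 'f'
  Position 1: 'g'
  Position 0: 'm'
Reversed: nikbfcfgm

nikbfcfgm


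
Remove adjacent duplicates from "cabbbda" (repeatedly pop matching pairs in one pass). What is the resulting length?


Input: cabbbda
Stack-based adjacent duplicate removal:
  Read 'c': push. Stack: c
  Read 'a': push. Stack: ca
  Read 'b': push. Stack: cab
  Read 'b': matches stack top 'b' => pop. Stack: ca
  Read 'b': push. Stack: cab
  Read 'd': push. Stack: cabd
  Read 'a': push. Stack: cabda
Final stack: "cabda" (length 5)

5


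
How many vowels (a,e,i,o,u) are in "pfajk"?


Input: pfajk
Checking each character:
  'p' at position 0: consonant
  'f' at position 1: consonant
  'a' at position 2: vowel (running total: 1)
  'j' at position 3: consonant
  'k' at position 4: consonant
Total vowels: 1

1


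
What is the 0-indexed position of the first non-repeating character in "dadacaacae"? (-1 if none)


Input: dadacaacae
Character frequencies:
  'a': 5
  'c': 2
  'd': 2
  'e': 1
Scanning left to right for freq == 1:
  Position 0 ('d'): freq=2, skip
  Position 1 ('a'): freq=5, skip
  Position 2 ('d'): freq=2, skip
  Position 3 ('a'): freq=5, skip
  Position 4 ('c'): freq=2, skip
  Position 5 ('a'): freq=5, skip
  Position 6 ('a'): freq=5, skip
  Position 7 ('c'): freq=2, skip
  Position 8 ('a'): freq=5, skip
  Position 9 ('e'): unique! => answer = 9

9


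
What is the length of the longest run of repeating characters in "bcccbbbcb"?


Input: "bcccbbbcb"
Scanning for longest run:
  Position 1 ('c'): new char, reset run to 1
  Position 2 ('c'): continues run of 'c', length=2
  Position 3 ('c'): continues run of 'c', length=3
  Position 4 ('b'): new char, reset run to 1
  Position 5 ('b'): continues run of 'b', length=2
  Position 6 ('b'): continues run of 'b', length=3
  Position 7 ('c'): new char, reset run to 1
  Position 8 ('b'): new char, reset run to 1
Longest run: 'c' with length 3

3


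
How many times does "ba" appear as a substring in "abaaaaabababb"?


Searching for "ba" in "abaaaaabababb"
Scanning each position:
  Position 0: "ab" => no
  Position 1: "ba" => MATCH
  Position 2: "aa" => no
  Position 3: "aa" => no
  Position 4: "aa" => no
  Position 5: "aa" => no
  Position 6: "ab" => no
  Position 7: "ba" => MATCH
  Position 8: "ab" => no
  Position 9: "ba" => MATCH
  Position 10: "ab" => no
  Position 11: "bb" => no
Total occurrences: 3

3


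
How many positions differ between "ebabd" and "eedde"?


Comparing "ebabd" and "eedde" position by position:
  Position 0: 'e' vs 'e' => same
  Position 1: 'b' vs 'e' => DIFFER
  Position 2: 'a' vs 'd' => DIFFER
  Position 3: 'b' vs 'd' => DIFFER
  Position 4: 'd' vs 'e' => DIFFER
Positions that differ: 4

4


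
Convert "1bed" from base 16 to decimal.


Input: "1bed" in base 16
Positional expansion:
  Digit '1' (value 1) x 16^3 = 4096
  Digit 'b' (value 11) x 16^2 = 2816
  Digit 'e' (value 14) x 16^1 = 224
  Digit 'd' (value 13) x 16^0 = 13
Sum = 7149

7149


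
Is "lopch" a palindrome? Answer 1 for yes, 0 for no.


Input: lopch
Reversed: hcpol
  Compare pos 0 ('l') with pos 4 ('h'): MISMATCH
  Compare pos 1 ('o') with pos 3 ('c'): MISMATCH
Result: not a palindrome

0


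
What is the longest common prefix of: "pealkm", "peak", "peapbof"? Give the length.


Words: pealkm, peak, peapbof
  Position 0: all 'p' => match
  Position 1: all 'e' => match
  Position 2: all 'a' => match
  Position 3: ('l', 'k', 'p') => mismatch, stop
LCP = "pea" (length 3)

3


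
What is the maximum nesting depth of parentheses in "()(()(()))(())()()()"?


Input: "()(()(()))(())()()()"
Tracking depth:
  Position 0 '(': depth becomes 1
  Position 1 ')': depth becomes 0
  Position 2 '(': depth becomes 1
  Position 3 '(': depth becomes 2
  Position 4 ')': depth becomes 1
  Position 5 '(': depth becomes 2
  Position 6 '(': depth becomes 3
  Position 7 ')': depth becomes 2
  Position 8 ')': depth becomes 1
  Position 9 ')': depth becomes 0
  Position 10 '(': depth becomes 1
  Position 11 '(': depth becomes 2
  Position 12 ')': depth becomes 1
  Position 13 ')': depth becomes 0
  Position 14 '(': depth becomes 1
  Position 15 ')': depth becomes 0
  Position 16 '(': depth becomes 1
  Position 17 ')': depth becomes 0
  Position 18 '(': depth becomes 1
  Position 19 ')': depth becomes 0
Maximum depth reached: 3

3


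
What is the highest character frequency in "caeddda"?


Input: caeddda
Character counts:
  'a': 2
  'c': 1
  'd': 3
  'e': 1
Maximum frequency: 3

3


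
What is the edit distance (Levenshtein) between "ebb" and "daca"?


Computing edit distance: "ebb" -> "daca"
DP table:
           d    a    c    a
      0    1    2    3    4
  e   1    1    2    3    4
  b   2    2    2    3    4
  b   3    3    3    3    4
Edit distance = dp[3][4] = 4

4


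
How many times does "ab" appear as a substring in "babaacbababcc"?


Searching for "ab" in "babaacbababcc"
Scanning each position:
  Position 0: "ba" => no
  Position 1: "ab" => MATCH
  Position 2: "ba" => no
  Position 3: "aa" => no
  Position 4: "ac" => no
  Position 5: "cb" => no
  Position 6: "ba" => no
  Position 7: "ab" => MATCH
  Position 8: "ba" => no
  Position 9: "ab" => MATCH
  Position 10: "bc" => no
  Position 11: "cc" => no
Total occurrences: 3

3


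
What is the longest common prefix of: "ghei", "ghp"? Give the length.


Words: ghei, ghp
  Position 0: all 'g' => match
  Position 1: all 'h' => match
  Position 2: ('e', 'p') => mismatch, stop
LCP = "gh" (length 2)

2


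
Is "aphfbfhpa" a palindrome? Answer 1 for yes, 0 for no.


Input: aphfbfhpa
Reversed: aphfbfhpa
  Compare pos 0 ('a') with pos 8 ('a'): match
  Compare pos 1 ('p') with pos 7 ('p'): match
  Compare pos 2 ('h') with pos 6 ('h'): match
  Compare pos 3 ('f') with pos 5 ('f'): match
Result: palindrome

1


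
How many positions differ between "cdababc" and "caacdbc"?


Comparing "cdababc" and "caacdbc" position by position:
  Position 0: 'c' vs 'c' => same
  Position 1: 'd' vs 'a' => DIFFER
  Position 2: 'a' vs 'a' => same
  Position 3: 'b' vs 'c' => DIFFER
  Position 4: 'a' vs 'd' => DIFFER
  Position 5: 'b' vs 'b' => same
  Position 6: 'c' vs 'c' => same
Positions that differ: 3

3


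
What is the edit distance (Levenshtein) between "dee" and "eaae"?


Computing edit distance: "dee" -> "eaae"
DP table:
           e    a    a    e
      0    1    2    3    4
  d   1    1    2    3    4
  e   2    1    2    3    3
  e   3    2    2    3    3
Edit distance = dp[3][4] = 3

3


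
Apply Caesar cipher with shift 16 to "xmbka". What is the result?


Caesar cipher: shift "xmbka" by 16
  'x' (pos 23) + 16 = pos 13 = 'n'
  'm' (pos 12) + 16 = pos 2 = 'c'
  'b' (pos 1) + 16 = pos 17 = 'r'
  'k' (pos 10) + 16 = pos 0 = 'a'
  'a' (pos 0) + 16 = pos 16 = 'q'
Result: ncraq

ncraq


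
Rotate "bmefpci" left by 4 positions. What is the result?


Input: "bmefpci", rotate left by 4
First 4 characters: "bmef"
Remaining characters: "pci"
Concatenate remaining + first: "pci" + "bmef" = "pcibmef"

pcibmef


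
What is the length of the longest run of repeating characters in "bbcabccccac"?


Input: "bbcabccccac"
Scanning for longest run:
  Position 1 ('b'): continues run of 'b', length=2
  Position 2 ('c'): new char, reset run to 1
  Position 3 ('a'): new char, reset run to 1
  Position 4 ('b'): new char, reset run to 1
  Position 5 ('c'): new char, reset run to 1
  Position 6 ('c'): continues run of 'c', length=2
  Position 7 ('c'): continues run of 'c', length=3
  Position 8 ('c'): continues run of 'c', length=4
  Position 9 ('a'): new char, reset run to 1
  Position 10 ('c'): new char, reset run to 1
Longest run: 'c' with length 4

4


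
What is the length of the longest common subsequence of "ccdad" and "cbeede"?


LCS of "ccdad" and "cbeede"
DP table:
           c    b    e    e    d    e
      0    0    0    0    0    0    0
  c   0    1    1    1    1    1    1
  c   0    1    1    1    1    1    1
  d   0    1    1    1    1    2    2
  a   0    1    1    1    1    2    2
  d   0    1    1    1    1    2    2
LCS length = dp[5][6] = 2

2


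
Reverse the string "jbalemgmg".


Input: jbalemgmg
Reading characters right to left:
  Position 8: 'g'
  Position 7: 'm'
  Position 6: 'g'
  Position 5: 'm'
  Position 4: 'e'
  Position 3: 'l'
  Position 2: 'a'
  Position 1: 'b'
  Position 0: 'j'
Reversed: gmgmelabj

gmgmelabj


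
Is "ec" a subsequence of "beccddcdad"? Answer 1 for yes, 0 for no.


Check if "ec" is a subsequence of "beccddcdad"
Greedy scan:
  Position 0 ('b'): no match needed
  Position 1 ('e'): matches sub[0] = 'e'
  Position 2 ('c'): matches sub[1] = 'c'
  Position 3 ('c'): no match needed
  Position 4 ('d'): no match needed
  Position 5 ('d'): no match needed
  Position 6 ('c'): no match needed
  Position 7 ('d'): no match needed
  Position 8 ('a'): no match needed
  Position 9 ('d'): no match needed
All 2 characters matched => is a subsequence

1


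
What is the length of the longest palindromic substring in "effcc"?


Input: "effcc"
Checking substrings for palindromes:
  [1:3] "ff" (len 2) => palindrome
  [3:5] "cc" (len 2) => palindrome
Longest palindromic substring: "ff" with length 2

2


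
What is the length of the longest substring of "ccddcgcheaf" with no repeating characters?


Input: "ccddcgcheaf"
Sliding window (track last position of each char):
  Position 0 ('c'): window [0,0] length 1 -- new best
  Position 1 ('c'): repeat (last at 0), move window start to 1
  Position 1 ('c'): window [1,1] length 1
  Position 2 ('d'): window [1,2] length 2 -- new best
  Position 3 ('d'): repeat (last at 2), move window start to 3
  Position 3 ('d'): window [3,3] length 1
  Position 4 ('c'): window [3,4] length 2
  Position 5 ('g'): window [3,5] length 3 -- new best
  Position 6 ('c'): repeat (last at 4), move window start to 5
  Position 6 ('c'): window [5,6] length 2
  Position 7 ('h'): window [5,7] length 3
  Position 8 ('e'): window [5,8] length 4 -- new best
  Position 9 ('a'): window [5,9] length 5 -- new best
  Position 10 ('f'): window [5,10] length 6 -- new best
Longest substring with no repeats: "gcheaf" with length 6

6


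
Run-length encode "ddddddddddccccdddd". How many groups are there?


Input: ddddddddddccccdddd
Scanning for consecutive runs:
  Group 1: 'd' x 10 (positions 0-9)
  Group 2: 'c' x 4 (positions 10-13)
  Group 3: 'd' x 4 (positions 14-17)
Total groups: 3

3


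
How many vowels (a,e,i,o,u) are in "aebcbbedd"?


Input: aebcbbedd
Checking each character:
  'a' at position 0: vowel (running total: 1)
  'e' at position 1: vowel (running total: 2)
  'b' at position 2: consonant
  'c' at position 3: consonant
  'b' at position 4: consonant
  'b' at position 5: consonant
  'e' at position 6: vowel (running total: 3)
  'd' at position 7: consonant
  'd' at position 8: consonant
Total vowels: 3

3


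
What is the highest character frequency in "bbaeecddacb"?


Input: bbaeecddacb
Character counts:
  'a': 2
  'b': 3
  'c': 2
  'd': 2
  'e': 2
Maximum frequency: 3

3


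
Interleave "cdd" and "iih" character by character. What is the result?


Interleaving "cdd" and "iih":
  Position 0: 'c' from first, 'i' from second => "ci"
  Position 1: 'd' from first, 'i' from second => "di"
  Position 2: 'd' from first, 'h' from second => "dh"
Result: cididh

cididh


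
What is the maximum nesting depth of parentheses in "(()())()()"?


Input: "(()())()()"
Tracking depth:
  Position 0 '(': depth becomes 1
  Position 1 '(': depth becomes 2
  Position 2 ')': depth becomes 1
  Position 3 '(': depth becomes 2
  Position 4 ')': depth becomes 1
  Position 5 ')': depth becomes 0
  Position 6 '(': depth becomes 1
  Position 7 ')': depth becomes 0
  Position 8 '(': depth becomes 1
  Position 9 ')': depth becomes 0
Maximum depth reached: 2

2


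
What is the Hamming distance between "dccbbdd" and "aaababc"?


Comparing "dccbbdd" and "aaababc" position by position:
  Position 0: 'd' vs 'a' => differ
  Position 1: 'c' vs 'a' => differ
  Position 2: 'c' vs 'a' => differ
  Position 3: 'b' vs 'b' => same
  Position 4: 'b' vs 'a' => differ
  Position 5: 'd' vs 'b' => differ
  Position 6: 'd' vs 'c' => differ
Total differences (Hamming distance): 6

6


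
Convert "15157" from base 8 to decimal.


Input: "15157" in base 8
Positional expansion:
  Digit '1' (value 1) x 8^4 = 4096
  Digit '5' (value 5) x 8^3 = 2560
  Digit '1' (value 1) x 8^2 = 64
  Digit '5' (value 5) x 8^1 = 40
  Digit '7' (value 7) x 8^0 = 7
Sum = 6767

6767


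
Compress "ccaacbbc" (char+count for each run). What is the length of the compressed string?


Input: ccaacbbc
Runs:
  'c' x 2 => "c2"
  'a' x 2 => "a2"
  'c' x 1 => "c1"
  'b' x 2 => "b2"
  'c' x 1 => "c1"
Compressed: "c2a2c1b2c1"
Compressed length: 10

10


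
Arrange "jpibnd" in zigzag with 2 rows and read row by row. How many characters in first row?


Zigzag "jpibnd" into 2 rows:
Placing characters:
  'j' => row 0
  'p' => row 1
  'i' => row 0
  'b' => row 1
  'n' => row 0
  'd' => row 1
Rows:
  Row 0: "jin"
  Row 1: "pbd"
First row length: 3

3


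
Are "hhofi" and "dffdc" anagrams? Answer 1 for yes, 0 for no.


Strings: "hhofi", "dffdc"
Sorted first:  fhhio
Sorted second: cddff
Differ at position 0: 'f' vs 'c' => not anagrams

0


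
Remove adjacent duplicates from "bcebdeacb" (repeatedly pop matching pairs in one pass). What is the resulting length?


Input: bcebdeacb
Stack-based adjacent duplicate removal:
  Read 'b': push. Stack: b
  Read 'c': push. Stack: bc
  Read 'e': push. Stack: bce
  Read 'b': push. Stack: bceb
  Read 'd': push. Stack: bcebd
  Read 'e': push. Stack: bcebde
  Read 'a': push. Stack: bcebdea
  Read 'c': push. Stack: bcebdeac
  Read 'b': push. Stack: bcebdeacb
Final stack: "bcebdeacb" (length 9)

9


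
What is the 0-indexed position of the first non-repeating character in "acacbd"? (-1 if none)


Input: acacbd
Character frequencies:
  'a': 2
  'b': 1
  'c': 2
  'd': 1
Scanning left to right for freq == 1:
  Position 0 ('a'): freq=2, skip
  Position 1 ('c'): freq=2, skip
  Position 2 ('a'): freq=2, skip
  Position 3 ('c'): freq=2, skip
  Position 4 ('b'): unique! => answer = 4

4


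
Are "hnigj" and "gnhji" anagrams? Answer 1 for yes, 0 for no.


Strings: "hnigj", "gnhji"
Sorted first:  ghijn
Sorted second: ghijn
Sorted forms match => anagrams

1


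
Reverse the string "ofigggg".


Input: ofigggg
Reading characters right to left:
  Position 6: 'g'
  Position 5: 'g'
  Position 4: 'g'
  Position 3: 'g'
  Position 2: 'i'
  Position 1: 'f'
  Position 0: 'o'
Reversed: ggggifo

ggggifo


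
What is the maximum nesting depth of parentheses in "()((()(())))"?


Input: "()((()(())))"
Tracking depth:
  Position 0 '(': depth becomes 1
  Position 1 ')': depth becomes 0
  Position 2 '(': depth becomes 1
  Position 3 '(': depth becomes 2
  Position 4 '(': depth becomes 3
  Position 5 ')': depth becomes 2
  Position 6 '(': depth becomes 3
  Position 7 '(': depth becomes 4
  Position 8 ')': depth becomes 3
  Position 9 ')': depth becomes 2
  Position 10 ')': depth becomes 1
  Position 11 ')': depth becomes 0
Maximum depth reached: 4

4


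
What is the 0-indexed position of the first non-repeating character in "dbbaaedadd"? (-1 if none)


Input: dbbaaedadd
Character frequencies:
  'a': 3
  'b': 2
  'd': 4
  'e': 1
Scanning left to right for freq == 1:
  Position 0 ('d'): freq=4, skip
  Position 1 ('b'): freq=2, skip
  Position 2 ('b'): freq=2, skip
  Position 3 ('a'): freq=3, skip
  Position 4 ('a'): freq=3, skip
  Position 5 ('e'): unique! => answer = 5

5


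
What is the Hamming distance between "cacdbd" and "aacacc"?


Comparing "cacdbd" and "aacacc" position by position:
  Position 0: 'c' vs 'a' => differ
  Position 1: 'a' vs 'a' => same
  Position 2: 'c' vs 'c' => same
  Position 3: 'd' vs 'a' => differ
  Position 4: 'b' vs 'c' => differ
  Position 5: 'd' vs 'c' => differ
Total differences (Hamming distance): 4

4


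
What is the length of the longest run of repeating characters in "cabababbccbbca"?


Input: "cabababbccbbca"
Scanning for longest run:
  Position 1 ('a'): new char, reset run to 1
  Position 2 ('b'): new char, reset run to 1
  Position 3 ('a'): new char, reset run to 1
  Position 4 ('b'): new char, reset run to 1
  Position 5 ('a'): new char, reset run to 1
  Position 6 ('b'): new char, reset run to 1
  Position 7 ('b'): continues run of 'b', length=2
  Position 8 ('c'): new char, reset run to 1
  Position 9 ('c'): continues run of 'c', length=2
  Position 10 ('b'): new char, reset run to 1
  Position 11 ('b'): continues run of 'b', length=2
  Position 12 ('c'): new char, reset run to 1
  Position 13 ('a'): new char, reset run to 1
Longest run: 'b' with length 2

2


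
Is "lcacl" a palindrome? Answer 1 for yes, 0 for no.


Input: lcacl
Reversed: lcacl
  Compare pos 0 ('l') with pos 4 ('l'): match
  Compare pos 1 ('c') with pos 3 ('c'): match
Result: palindrome

1


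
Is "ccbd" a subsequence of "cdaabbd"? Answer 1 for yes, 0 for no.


Check if "ccbd" is a subsequence of "cdaabbd"
Greedy scan:
  Position 0 ('c'): matches sub[0] = 'c'
  Position 1 ('d'): no match needed
  Position 2 ('a'): no match needed
  Position 3 ('a'): no match needed
  Position 4 ('b'): no match needed
  Position 5 ('b'): no match needed
  Position 6 ('d'): no match needed
Only matched 1/4 characters => not a subsequence

0


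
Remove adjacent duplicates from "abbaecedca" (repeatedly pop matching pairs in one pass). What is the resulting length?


Input: abbaecedca
Stack-based adjacent duplicate removal:
  Read 'a': push. Stack: a
  Read 'b': push. Stack: ab
  Read 'b': matches stack top 'b' => pop. Stack: a
  Read 'a': matches stack top 'a' => pop. Stack: (empty)
  Read 'e': push. Stack: e
  Read 'c': push. Stack: ec
  Read 'e': push. Stack: ece
  Read 'd': push. Stack: eced
  Read 'c': push. Stack: ecedc
  Read 'a': push. Stack: ecedca
Final stack: "ecedca" (length 6)

6


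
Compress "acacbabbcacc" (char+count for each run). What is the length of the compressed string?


Input: acacbabbcacc
Runs:
  'a' x 1 => "a1"
  'c' x 1 => "c1"
  'a' x 1 => "a1"
  'c' x 1 => "c1"
  'b' x 1 => "b1"
  'a' x 1 => "a1"
  'b' x 2 => "b2"
  'c' x 1 => "c1"
  'a' x 1 => "a1"
  'c' x 2 => "c2"
Compressed: "a1c1a1c1b1a1b2c1a1c2"
Compressed length: 20

20


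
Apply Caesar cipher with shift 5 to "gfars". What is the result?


Caesar cipher: shift "gfars" by 5
  'g' (pos 6) + 5 = pos 11 = 'l'
  'f' (pos 5) + 5 = pos 10 = 'k'
  'a' (pos 0) + 5 = pos 5 = 'f'
  'r' (pos 17) + 5 = pos 22 = 'w'
  's' (pos 18) + 5 = pos 23 = 'x'
Result: lkfwx

lkfwx


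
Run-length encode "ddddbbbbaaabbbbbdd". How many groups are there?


Input: ddddbbbbaaabbbbbdd
Scanning for consecutive runs:
  Group 1: 'd' x 4 (positions 0-3)
  Group 2: 'b' x 4 (positions 4-7)
  Group 3: 'a' x 3 (positions 8-10)
  Group 4: 'b' x 5 (positions 11-15)
  Group 5: 'd' x 2 (positions 16-17)
Total groups: 5

5


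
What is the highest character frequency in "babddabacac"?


Input: babddabacac
Character counts:
  'a': 4
  'b': 3
  'c': 2
  'd': 2
Maximum frequency: 4

4


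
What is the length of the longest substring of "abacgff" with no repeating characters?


Input: "abacgff"
Sliding window (track last position of each char):
  Position 0 ('a'): window [0,0] length 1 -- new best
  Position 1 ('b'): window [0,1] length 2 -- new best
  Position 2 ('a'): repeat (last at 0), move window start to 1
  Position 2 ('a'): window [1,2] length 2
  Position 3 ('c'): window [1,3] length 3 -- new best
  Position 4 ('g'): window [1,4] length 4 -- new best
  Position 5 ('f'): window [1,5] length 5 -- new best
  Position 6 ('f'): repeat (last at 5), move window start to 6
  Position 6 ('f'): window [6,6] length 1
Longest substring with no repeats: "bacgf" with length 5

5


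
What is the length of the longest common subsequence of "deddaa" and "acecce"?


LCS of "deddaa" and "acecce"
DP table:
           a    c    e    c    c    e
      0    0    0    0    0    0    0
  d   0    0    0    0    0    0    0
  e   0    0    0    1    1    1    1
  d   0    0    0    1    1    1    1
  d   0    0    0    1    1    1    1
  a   0    1    1    1    1    1    1
  a   0    1    1    1    1    1    1
LCS length = dp[6][6] = 1

1


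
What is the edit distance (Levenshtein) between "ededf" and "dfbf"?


Computing edit distance: "ededf" -> "dfbf"
DP table:
           d    f    b    f
      0    1    2    3    4
  e   1    1    2    3    4
  d   2    1    2    3    4
  e   3    2    2    3    4
  d   4    3    3    3    4
  f   5    4    3    4    3
Edit distance = dp[5][4] = 3

3


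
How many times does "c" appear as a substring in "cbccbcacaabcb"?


Searching for "c" in "cbccbcacaabcb"
Scanning each position:
  Position 0: "c" => MATCH
  Position 1: "b" => no
  Position 2: "c" => MATCH
  Position 3: "c" => MATCH
  Position 4: "b" => no
  Position 5: "c" => MATCH
  Position 6: "a" => no
  Position 7: "c" => MATCH
  Position 8: "a" => no
  Position 9: "a" => no
  Position 10: "b" => no
  Position 11: "c" => MATCH
  Position 12: "b" => no
Total occurrences: 6

6


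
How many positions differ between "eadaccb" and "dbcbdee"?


Comparing "eadaccb" and "dbcbdee" position by position:
  Position 0: 'e' vs 'd' => DIFFER
  Position 1: 'a' vs 'b' => DIFFER
  Position 2: 'd' vs 'c' => DIFFER
  Position 3: 'a' vs 'b' => DIFFER
  Position 4: 'c' vs 'd' => DIFFER
  Position 5: 'c' vs 'e' => DIFFER
  Position 6: 'b' vs 'e' => DIFFER
Positions that differ: 7

7


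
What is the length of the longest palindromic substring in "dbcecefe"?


Input: "dbcecefe"
Checking substrings for palindromes:
  [2:5] "cec" (len 3) => palindrome
  [3:6] "ece" (len 3) => palindrome
  [5:8] "efe" (len 3) => palindrome
Longest palindromic substring: "cec" with length 3

3


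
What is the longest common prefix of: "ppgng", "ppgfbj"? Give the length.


Words: ppgng, ppgfbj
  Position 0: all 'p' => match
  Position 1: all 'p' => match
  Position 2: all 'g' => match
  Position 3: ('n', 'f') => mismatch, stop
LCP = "ppg" (length 3)

3


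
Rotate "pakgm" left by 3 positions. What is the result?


Input: "pakgm", rotate left by 3
First 3 characters: "pak"
Remaining characters: "gm"
Concatenate remaining + first: "gm" + "pak" = "gmpak"

gmpak


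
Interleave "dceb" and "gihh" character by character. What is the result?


Interleaving "dceb" and "gihh":
  Position 0: 'd' from first, 'g' from second => "dg"
  Position 1: 'c' from first, 'i' from second => "ci"
  Position 2: 'e' from first, 'h' from second => "eh"
  Position 3: 'b' from first, 'h' from second => "bh"
Result: dgciehbh

dgciehbh


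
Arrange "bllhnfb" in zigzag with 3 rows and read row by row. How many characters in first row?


Zigzag "bllhnfb" into 3 rows:
Placing characters:
  'b' => row 0
  'l' => row 1
  'l' => row 2
  'h' => row 1
  'n' => row 0
  'f' => row 1
  'b' => row 2
Rows:
  Row 0: "bn"
  Row 1: "lhf"
  Row 2: "lb"
First row length: 2

2


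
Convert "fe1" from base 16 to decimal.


Input: "fe1" in base 16
Positional expansion:
  Digit 'f' (value 15) x 16^2 = 3840
  Digit 'e' (value 14) x 16^1 = 224
  Digit '1' (value 1) x 16^0 = 1
Sum = 4065

4065


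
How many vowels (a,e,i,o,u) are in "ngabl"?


Input: ngabl
Checking each character:
  'n' at position 0: consonant
  'g' at position 1: consonant
  'a' at position 2: vowel (running total: 1)
  'b' at position 3: consonant
  'l' at position 4: consonant
Total vowels: 1

1


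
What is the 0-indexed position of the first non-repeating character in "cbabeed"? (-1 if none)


Input: cbabeed
Character frequencies:
  'a': 1
  'b': 2
  'c': 1
  'd': 1
  'e': 2
Scanning left to right for freq == 1:
  Position 0 ('c'): unique! => answer = 0

0


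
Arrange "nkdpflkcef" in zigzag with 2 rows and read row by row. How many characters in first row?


Zigzag "nkdpflkcef" into 2 rows:
Placing characters:
  'n' => row 0
  'k' => row 1
  'd' => row 0
  'p' => row 1
  'f' => row 0
  'l' => row 1
  'k' => row 0
  'c' => row 1
  'e' => row 0
  'f' => row 1
Rows:
  Row 0: "ndfke"
  Row 1: "kplcf"
First row length: 5

5


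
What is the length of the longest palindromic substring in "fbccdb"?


Input: "fbccdb"
Checking substrings for palindromes:
  [2:4] "cc" (len 2) => palindrome
Longest palindromic substring: "cc" with length 2

2


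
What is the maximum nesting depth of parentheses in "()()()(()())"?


Input: "()()()(()())"
Tracking depth:
  Position 0 '(': depth becomes 1
  Position 1 ')': depth becomes 0
  Position 2 '(': depth becomes 1
  Position 3 ')': depth becomes 0
  Position 4 '(': depth becomes 1
  Position 5 ')': depth becomes 0
  Position 6 '(': depth becomes 1
  Position 7 '(': depth becomes 2
  Position 8 ')': depth becomes 1
  Position 9 '(': depth becomes 2
  Position 10 ')': depth becomes 1
  Position 11 ')': depth becomes 0
Maximum depth reached: 2

2


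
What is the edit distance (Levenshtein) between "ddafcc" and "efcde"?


Computing edit distance: "ddafcc" -> "efcde"
DP table:
           e    f    c    d    e
      0    1    2    3    4    5
  d   1    1    2    3    3    4
  d   2    2    2    3    3    4
  a   3    3    3    3    4    4
  f   4    4    3    4    4    5
  c   5    5    4    3    4    5
  c   6    6    5    4    4    5
Edit distance = dp[6][5] = 5

5


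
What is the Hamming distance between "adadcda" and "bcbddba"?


Comparing "adadcda" and "bcbddba" position by position:
  Position 0: 'a' vs 'b' => differ
  Position 1: 'd' vs 'c' => differ
  Position 2: 'a' vs 'b' => differ
  Position 3: 'd' vs 'd' => same
  Position 4: 'c' vs 'd' => differ
  Position 5: 'd' vs 'b' => differ
  Position 6: 'a' vs 'a' => same
Total differences (Hamming distance): 5

5


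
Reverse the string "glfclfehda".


Input: glfclfehda
Reading characters right to left:
  Position 9: 'a'
  Position 8: 'd'
  Position 7: 'h'
  Position 6: 'e'
  Position 5: 'f'
  Position 4: 'l'
  Position 3: 'c'
  Position 2: 'f'
  Position 1: 'l'
  Position 0: 'g'
Reversed: adheflcflg

adheflcflg


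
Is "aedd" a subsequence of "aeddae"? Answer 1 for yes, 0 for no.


Check if "aedd" is a subsequence of "aeddae"
Greedy scan:
  Position 0 ('a'): matches sub[0] = 'a'
  Position 1 ('e'): matches sub[1] = 'e'
  Position 2 ('d'): matches sub[2] = 'd'
  Position 3 ('d'): matches sub[3] = 'd'
  Position 4 ('a'): no match needed
  Position 5 ('e'): no match needed
All 4 characters matched => is a subsequence

1


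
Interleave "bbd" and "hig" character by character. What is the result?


Interleaving "bbd" and "hig":
  Position 0: 'b' from first, 'h' from second => "bh"
  Position 1: 'b' from first, 'i' from second => "bi"
  Position 2: 'd' from first, 'g' from second => "dg"
Result: bhbidg

bhbidg


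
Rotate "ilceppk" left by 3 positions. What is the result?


Input: "ilceppk", rotate left by 3
First 3 characters: "ilc"
Remaining characters: "eppk"
Concatenate remaining + first: "eppk" + "ilc" = "eppkilc"

eppkilc


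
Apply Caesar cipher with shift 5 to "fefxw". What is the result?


Caesar cipher: shift "fefxw" by 5
  'f' (pos 5) + 5 = pos 10 = 'k'
  'e' (pos 4) + 5 = pos 9 = 'j'
  'f' (pos 5) + 5 = pos 10 = 'k'
  'x' (pos 23) + 5 = pos 2 = 'c'
  'w' (pos 22) + 5 = pos 1 = 'b'
Result: kjkcb

kjkcb


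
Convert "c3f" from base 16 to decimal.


Input: "c3f" in base 16
Positional expansion:
  Digit 'c' (value 12) x 16^2 = 3072
  Digit '3' (value 3) x 16^1 = 48
  Digit 'f' (value 15) x 16^0 = 15
Sum = 3135

3135


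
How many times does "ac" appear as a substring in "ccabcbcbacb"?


Searching for "ac" in "ccabcbcbacb"
Scanning each position:
  Position 0: "cc" => no
  Position 1: "ca" => no
  Position 2: "ab" => no
  Position 3: "bc" => no
  Position 4: "cb" => no
  Position 5: "bc" => no
  Position 6: "cb" => no
  Position 7: "ba" => no
  Position 8: "ac" => MATCH
  Position 9: "cb" => no
Total occurrences: 1

1


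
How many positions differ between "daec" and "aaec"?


Comparing "daec" and "aaec" position by position:
  Position 0: 'd' vs 'a' => DIFFER
  Position 1: 'a' vs 'a' => same
  Position 2: 'e' vs 'e' => same
  Position 3: 'c' vs 'c' => same
Positions that differ: 1

1


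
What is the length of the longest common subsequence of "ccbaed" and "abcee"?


LCS of "ccbaed" and "abcee"
DP table:
           a    b    c    e    e
      0    0    0    0    0    0
  c   0    0    0    1    1    1
  c   0    0    0    1    1    1
  b   0    0    1    1    1    1
  a   0    1    1    1    1    1
  e   0    1    1    1    2    2
  d   0    1    1    1    2    2
LCS length = dp[6][5] = 2

2


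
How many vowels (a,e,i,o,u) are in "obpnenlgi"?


Input: obpnenlgi
Checking each character:
  'o' at position 0: vowel (running total: 1)
  'b' at position 1: consonant
  'p' at position 2: consonant
  'n' at position 3: consonant
  'e' at position 4: vowel (running total: 2)
  'n' at position 5: consonant
  'l' at position 6: consonant
  'g' at position 7: consonant
  'i' at position 8: vowel (running total: 3)
Total vowels: 3

3


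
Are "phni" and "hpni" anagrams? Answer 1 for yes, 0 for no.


Strings: "phni", "hpni"
Sorted first:  hinp
Sorted second: hinp
Sorted forms match => anagrams

1


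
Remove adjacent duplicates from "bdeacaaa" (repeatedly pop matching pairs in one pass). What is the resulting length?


Input: bdeacaaa
Stack-based adjacent duplicate removal:
  Read 'b': push. Stack: b
  Read 'd': push. Stack: bd
  Read 'e': push. Stack: bde
  Read 'a': push. Stack: bdea
  Read 'c': push. Stack: bdeac
  Read 'a': push. Stack: bdeaca
  Read 'a': matches stack top 'a' => pop. Stack: bdeac
  Read 'a': push. Stack: bdeaca
Final stack: "bdeaca" (length 6)

6


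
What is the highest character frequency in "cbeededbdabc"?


Input: cbeededbdabc
Character counts:
  'a': 1
  'b': 3
  'c': 2
  'd': 3
  'e': 3
Maximum frequency: 3

3


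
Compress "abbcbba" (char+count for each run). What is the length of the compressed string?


Input: abbcbba
Runs:
  'a' x 1 => "a1"
  'b' x 2 => "b2"
  'c' x 1 => "c1"
  'b' x 2 => "b2"
  'a' x 1 => "a1"
Compressed: "a1b2c1b2a1"
Compressed length: 10

10


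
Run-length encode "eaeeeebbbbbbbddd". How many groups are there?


Input: eaeeeebbbbbbbddd
Scanning for consecutive runs:
  Group 1: 'e' x 1 (positions 0-0)
  Group 2: 'a' x 1 (positions 1-1)
  Group 3: 'e' x 4 (positions 2-5)
  Group 4: 'b' x 7 (positions 6-12)
  Group 5: 'd' x 3 (positions 13-15)
Total groups: 5

5


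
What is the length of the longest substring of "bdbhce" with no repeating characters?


Input: "bdbhce"
Sliding window (track last position of each char):
  Position 0 ('b'): window [0,0] length 1 -- new best
  Position 1 ('d'): window [0,1] length 2 -- new best
  Position 2 ('b'): repeat (last at 0), move window start to 1
  Position 2 ('b'): window [1,2] length 2
  Position 3 ('h'): window [1,3] length 3 -- new best
  Position 4 ('c'): window [1,4] length 4 -- new best
  Position 5 ('e'): window [1,5] length 5 -- new best
Longest substring with no repeats: "dbhce" with length 5

5


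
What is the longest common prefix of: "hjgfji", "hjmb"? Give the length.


Words: hjgfji, hjmb
  Position 0: all 'h' => match
  Position 1: all 'j' => match
  Position 2: ('g', 'm') => mismatch, stop
LCP = "hj" (length 2)

2


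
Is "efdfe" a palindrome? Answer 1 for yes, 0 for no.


Input: efdfe
Reversed: efdfe
  Compare pos 0 ('e') with pos 4 ('e'): match
  Compare pos 1 ('f') with pos 3 ('f'): match
Result: palindrome

1


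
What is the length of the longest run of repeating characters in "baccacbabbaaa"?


Input: "baccacbabbaaa"
Scanning for longest run:
  Position 1 ('a'): new char, reset run to 1
  Position 2 ('c'): new char, reset run to 1
  Position 3 ('c'): continues run of 'c', length=2
  Position 4 ('a'): new char, reset run to 1
  Position 5 ('c'): new char, reset run to 1
  Position 6 ('b'): new char, reset run to 1
  Position 7 ('a'): new char, reset run to 1
  Position 8 ('b'): new char, reset run to 1
  Position 9 ('b'): continues run of 'b', length=2
  Position 10 ('a'): new char, reset run to 1
  Position 11 ('a'): continues run of 'a', length=2
  Position 12 ('a'): continues run of 'a', length=3
Longest run: 'a' with length 3

3


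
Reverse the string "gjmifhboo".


Input: gjmifhboo
Reading characters right to left:
  Position 8: 'o'
  Position 7: 'o'
  Position 6: 'b'
  Position 5: 'h'
  Position 4: 'f'
  Position 3: 'i'
  Position 2: 'm'
  Position 1: 'j'
  Position 0: 'g'
Reversed: oobhfimjg

oobhfimjg


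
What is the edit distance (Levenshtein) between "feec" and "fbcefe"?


Computing edit distance: "feec" -> "fbcefe"
DP table:
           f    b    c    e    f    e
      0    1    2    3    4    5    6
  f   1    0    1    2    3    4    5
  e   2    1    1    2    2    3    4
  e   3    2    2    2    2    3    3
  c   4    3    3    2    3    3    4
Edit distance = dp[4][6] = 4

4


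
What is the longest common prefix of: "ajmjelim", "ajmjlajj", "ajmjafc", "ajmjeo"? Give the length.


Words: ajmjelim, ajmjlajj, ajmjafc, ajmjeo
  Position 0: all 'a' => match
  Position 1: all 'j' => match
  Position 2: all 'm' => match
  Position 3: all 'j' => match
  Position 4: ('e', 'l', 'a', 'e') => mismatch, stop
LCP = "ajmj" (length 4)

4


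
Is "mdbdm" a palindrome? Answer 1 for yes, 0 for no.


Input: mdbdm
Reversed: mdbdm
  Compare pos 0 ('m') with pos 4 ('m'): match
  Compare pos 1 ('d') with pos 3 ('d'): match
Result: palindrome

1


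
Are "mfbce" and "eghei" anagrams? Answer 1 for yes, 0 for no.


Strings: "mfbce", "eghei"
Sorted first:  bcefm
Sorted second: eeghi
Differ at position 0: 'b' vs 'e' => not anagrams

0


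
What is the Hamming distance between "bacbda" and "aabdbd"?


Comparing "bacbda" and "aabdbd" position by position:
  Position 0: 'b' vs 'a' => differ
  Position 1: 'a' vs 'a' => same
  Position 2: 'c' vs 'b' => differ
  Position 3: 'b' vs 'd' => differ
  Position 4: 'd' vs 'b' => differ
  Position 5: 'a' vs 'd' => differ
Total differences (Hamming distance): 5

5


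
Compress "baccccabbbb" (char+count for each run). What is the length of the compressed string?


Input: baccccabbbb
Runs:
  'b' x 1 => "b1"
  'a' x 1 => "a1"
  'c' x 4 => "c4"
  'a' x 1 => "a1"
  'b' x 4 => "b4"
Compressed: "b1a1c4a1b4"
Compressed length: 10

10


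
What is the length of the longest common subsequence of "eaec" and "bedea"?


LCS of "eaec" and "bedea"
DP table:
           b    e    d    e    a
      0    0    0    0    0    0
  e   0    0    1    1    1    1
  a   0    0    1    1    1    2
  e   0    0    1    1    2    2
  c   0    0    1    1    2    2
LCS length = dp[4][5] = 2

2


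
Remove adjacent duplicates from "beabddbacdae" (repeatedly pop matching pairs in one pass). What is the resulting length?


Input: beabddbacdae
Stack-based adjacent duplicate removal:
  Read 'b': push. Stack: b
  Read 'e': push. Stack: be
  Read 'a': push. Stack: bea
  Read 'b': push. Stack: beab
  Read 'd': push. Stack: beabd
  Read 'd': matches stack top 'd' => pop. Stack: beab
  Read 'b': matches stack top 'b' => pop. Stack: bea
  Read 'a': matches stack top 'a' => pop. Stack: be
  Read 'c': push. Stack: bec
  Read 'd': push. Stack: becd
  Read 'a': push. Stack: becda
  Read 'e': push. Stack: becdae
Final stack: "becdae" (length 6)

6


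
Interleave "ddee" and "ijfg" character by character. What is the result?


Interleaving "ddee" and "ijfg":
  Position 0: 'd' from first, 'i' from second => "di"
  Position 1: 'd' from first, 'j' from second => "dj"
  Position 2: 'e' from first, 'f' from second => "ef"
  Position 3: 'e' from first, 'g' from second => "eg"
Result: didjefeg

didjefeg


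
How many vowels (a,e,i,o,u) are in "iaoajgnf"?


Input: iaoajgnf
Checking each character:
  'i' at position 0: vowel (running total: 1)
  'a' at position 1: vowel (running total: 2)
  'o' at position 2: vowel (running total: 3)
  'a' at position 3: vowel (running total: 4)
  'j' at position 4: consonant
  'g' at position 5: consonant
  'n' at position 6: consonant
  'f' at position 7: consonant
Total vowels: 4

4


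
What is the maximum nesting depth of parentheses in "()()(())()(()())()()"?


Input: "()()(())()(()())()()"
Tracking depth:
  Position 0 '(': depth becomes 1
  Position 1 ')': depth becomes 0
  Position 2 '(': depth becomes 1
  Position 3 ')': depth becomes 0
  Position 4 '(': depth becomes 1
  Position 5 '(': depth becomes 2
  Position 6 ')': depth becomes 1
  Position 7 ')': depth becomes 0
  Position 8 '(': depth becomes 1
  Position 9 ')': depth becomes 0
  Position 10 '(': depth becomes 1
  Position 11 '(': depth becomes 2
  Position 12 ')': depth becomes 1
  Position 13 '(': depth becomes 2
  Position 14 ')': depth becomes 1
  Position 15 ')': depth becomes 0
  Position 16 '(': depth becomes 1
  Position 17 ')': depth becomes 0
  Position 18 '(': depth becomes 1
  Position 19 ')': depth becomes 0
Maximum depth reached: 2

2
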